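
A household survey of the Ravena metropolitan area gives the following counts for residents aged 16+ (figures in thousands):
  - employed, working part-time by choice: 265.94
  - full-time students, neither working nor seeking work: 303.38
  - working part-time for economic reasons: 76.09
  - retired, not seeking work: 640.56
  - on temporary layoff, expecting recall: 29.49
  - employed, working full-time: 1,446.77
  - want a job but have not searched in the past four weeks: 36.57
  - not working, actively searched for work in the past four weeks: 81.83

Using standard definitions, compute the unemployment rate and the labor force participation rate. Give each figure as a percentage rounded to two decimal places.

Unemployment rate ≈ 5.86%; labor force participation rate ≈ 65.96%.

Employed = 265.94 + 76.09 + 1,446.77 = 1,788.80 thousand (anyone who worked, including part-time for economic reasons, counts as employed).
Unemployed = 29.49 + 81.83 = 111.32 thousand (jobless and actively searching, or on temporary layoff).
Labor force = 1,788.80 + 111.32 = 1,900.12 thousand.
Not in labor force = 303.38 + 640.56 + 36.57 = 980.51 thousand (those not working and not actively searching are outside the labor force — including those who want a job but have given up searching).
Civilian working-age population = 1,900.12 + 980.51 = 2,880.63 thousand.
Unemployment rate = 111.32 / 1,900.12 = 5.86%.
Labor force participation rate = 1,900.12 / 2,880.63 = 65.96%.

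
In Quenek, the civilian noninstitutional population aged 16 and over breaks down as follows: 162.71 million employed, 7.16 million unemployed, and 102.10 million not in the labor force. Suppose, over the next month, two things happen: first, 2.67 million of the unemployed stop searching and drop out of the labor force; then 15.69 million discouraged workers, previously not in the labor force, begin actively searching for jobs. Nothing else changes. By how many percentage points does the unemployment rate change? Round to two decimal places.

Initially, labor force = 162.71 + 7.16 = 169.87 million, so u = 7.16/169.87 = 4.21%.
After the first change, unemployed and labor force both fall by 2.67 → E = 162.71, U = 4.49, labor force = 167.20 million.
After the second change, unemployed and labor force both rise by 15.69 → E = 162.71, U = 20.18, labor force = 182.89 million.
New unemployment rate = 20.18 / 182.89 = 11.03%.
Change = 11.03% − 4.21% = +6.82 percentage points.

The unemployment rate changes by +6.82 percentage points.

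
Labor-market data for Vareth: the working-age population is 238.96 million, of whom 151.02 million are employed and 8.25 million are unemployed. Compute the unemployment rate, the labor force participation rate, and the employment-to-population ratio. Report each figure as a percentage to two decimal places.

Unemployment rate ≈ 5.18%; labor force participation rate ≈ 66.65%; employment-population ratio ≈ 63.20%.

Labor force = employed + unemployed = 151.02 + 8.25 = 159.27 million.
Unemployment rate = 8.25 / 159.27 = 5.18%.
Labor force participation rate = 159.27 / 238.96 = 66.65%.
Employment-population ratio = 151.02 / 238.96 = 63.20%.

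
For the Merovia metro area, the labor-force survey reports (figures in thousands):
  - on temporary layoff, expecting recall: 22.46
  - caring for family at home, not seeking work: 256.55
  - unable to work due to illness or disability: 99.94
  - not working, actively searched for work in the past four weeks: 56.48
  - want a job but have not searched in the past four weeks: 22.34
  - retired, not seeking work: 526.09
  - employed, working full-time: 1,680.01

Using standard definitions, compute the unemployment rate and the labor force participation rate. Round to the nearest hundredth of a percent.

Unemployment rate ≈ 4.49%; labor force participation rate ≈ 66.03%.

Employed = 1,680.01 thousand.
Unemployed = 22.46 + 56.48 = 78.94 thousand (jobless and actively searching, or on temporary layoff).
Labor force = 1,680.01 + 78.94 = 1,758.95 thousand.
Not in labor force = 256.55 + 99.94 + 22.34 + 526.09 = 904.92 thousand (those not working and not actively searching are outside the labor force — including those who want a job but have given up searching).
Civilian working-age population = 1,758.95 + 904.92 = 2,663.87 thousand.
Unemployment rate = 78.94 / 1,758.95 = 4.49%.
Labor force participation rate = 1,758.95 / 2,663.87 = 66.03%.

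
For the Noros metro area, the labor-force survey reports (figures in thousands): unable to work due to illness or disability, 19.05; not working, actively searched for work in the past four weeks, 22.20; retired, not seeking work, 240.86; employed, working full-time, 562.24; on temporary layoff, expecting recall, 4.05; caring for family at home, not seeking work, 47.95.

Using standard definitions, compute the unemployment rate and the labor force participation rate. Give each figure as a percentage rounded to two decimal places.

Employed = 562.24 thousand.
Unemployed = 22.20 + 4.05 = 26.25 thousand (jobless and actively searching, or on temporary layoff).
Labor force = 562.24 + 26.25 = 588.49 thousand.
Not in labor force = 19.05 + 240.86 + 47.95 = 307.86 thousand (those not working and not actively searching are outside the labor force).
Civilian working-age population = 588.49 + 307.86 = 896.35 thousand.
Unemployment rate = 26.25 / 588.49 = 4.46%.
Labor force participation rate = 588.49 / 896.35 = 65.65%.

Unemployment rate ≈ 4.46%; labor force participation rate ≈ 65.65%.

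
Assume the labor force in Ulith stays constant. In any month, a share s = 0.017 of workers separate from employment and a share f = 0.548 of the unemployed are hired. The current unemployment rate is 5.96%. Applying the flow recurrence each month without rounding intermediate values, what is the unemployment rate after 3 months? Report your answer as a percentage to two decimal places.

With a fixed labor force, u_{t+1} = u_t + s·(1−u_t) − f·u_t = u_t·(1−s−f) + s.
Here 1−s−f = 0.435 and s = 0.017.
u_1 = 0.059600 × 0.435 + 0.017 = 0.042926.
u_2 = 0.042926 × 0.435 + 0.017 = 0.035673.
u_3 = 0.035673 × 0.435 + 0.017 = 0.032518.

Unemployment rate after three months ≈ 3.25%.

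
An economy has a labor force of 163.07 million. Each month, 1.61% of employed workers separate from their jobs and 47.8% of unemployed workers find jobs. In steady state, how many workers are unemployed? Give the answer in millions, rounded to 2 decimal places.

Steady-state unemployment rate u* = s/(s+f) = 1.61/(1.61+47.8) = 0.032584.
Unemployed = u* × labor force = 0.032584 × 163.07 ≈ 5.31 million.

About 5.31 million are unemployed in steady state.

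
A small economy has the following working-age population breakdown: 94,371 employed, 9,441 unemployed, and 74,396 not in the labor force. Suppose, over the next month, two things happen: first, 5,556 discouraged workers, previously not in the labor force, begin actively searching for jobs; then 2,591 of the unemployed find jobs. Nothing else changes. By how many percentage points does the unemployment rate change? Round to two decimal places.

The unemployment rate changes by +2.25 percentage points.

Initially, labor force = 94,371 + 9,441 = 103,812, so u = 9,441/103,812 = 9.09%.
After the first change, unemployed and labor force both rise by 5,556 → E = 94,371, U = 14,997, labor force = 109,368.
After the second change, unemployed falls and employed rises by 2,591; labor force unchanged → E = 96,962, U = 12,406, labor force = 109,368.
New unemployment rate = 12,406 / 109,368 = 11.34%.
Change = 11.34% − 9.09% = +2.25 percentage points.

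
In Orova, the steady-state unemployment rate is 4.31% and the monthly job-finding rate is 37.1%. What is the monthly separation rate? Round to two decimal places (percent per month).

Separation rate ≈ 1.67% per month.

From u* = s/(s+f): s = u·f/(1−u).
s = 0.0431 × 37.1 / (1 − 0.0431) = 1.5990 / 0.9569 ≈ 1.67% per month.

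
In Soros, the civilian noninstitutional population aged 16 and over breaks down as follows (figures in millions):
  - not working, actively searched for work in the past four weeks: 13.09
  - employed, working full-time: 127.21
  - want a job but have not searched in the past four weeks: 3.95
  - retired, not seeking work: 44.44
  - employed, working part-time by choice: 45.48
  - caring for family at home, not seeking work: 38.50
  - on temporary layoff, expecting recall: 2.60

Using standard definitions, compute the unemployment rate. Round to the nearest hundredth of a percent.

Employed = 127.21 + 45.48 = 172.69 million.
Unemployed = 13.09 + 2.60 = 15.69 million (jobless and actively searching, or on temporary layoff).
Labor force = 172.69 + 15.69 = 188.38 million.
Unemployment rate = 15.69 / 188.38 = 8.33%.

Unemployment rate ≈ 8.33%.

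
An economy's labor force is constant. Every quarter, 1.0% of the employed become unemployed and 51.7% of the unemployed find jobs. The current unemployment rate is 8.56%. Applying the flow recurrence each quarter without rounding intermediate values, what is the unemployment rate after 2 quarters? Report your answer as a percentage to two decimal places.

Unemployment rate after two quarters ≈ 3.39%.

With a fixed labor force, u_{t+1} = u_t + s·(1−u_t) − f·u_t = u_t·(1−s−f) + s.
Here 1−s−f = 0.473 and s = 0.010.
u_1 = 0.085600 × 0.473 + 0.010 = 0.050489.
u_2 = 0.050489 × 0.473 + 0.010 = 0.033881.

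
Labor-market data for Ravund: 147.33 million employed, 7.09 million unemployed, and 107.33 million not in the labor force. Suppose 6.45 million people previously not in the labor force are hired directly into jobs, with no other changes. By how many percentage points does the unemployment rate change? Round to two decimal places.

The unemployment rate changes by −0.18 percentage points.

Initially, labor force = 147.33 + 7.09 = 154.42 million, so u = 7.09/154.42 = 4.59%.
After the change, employed and labor force both rise by 6.45; unemployed unchanged → E = 153.78, U = 7.09, labor force = 160.87 million.
New unemployment rate = 7.09 / 160.87 = 4.41%.
Change = 4.41% − 4.59% = −0.18 percentage points.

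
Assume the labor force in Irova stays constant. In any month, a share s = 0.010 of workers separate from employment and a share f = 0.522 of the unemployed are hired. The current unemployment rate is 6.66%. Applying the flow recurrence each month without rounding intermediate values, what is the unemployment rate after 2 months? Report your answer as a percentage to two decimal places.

Unemployment rate after two months ≈ 2.93%.

With a fixed labor force, u_{t+1} = u_t + s·(1−u_t) − f·u_t = u_t·(1−s−f) + s.
Here 1−s−f = 0.468 and s = 0.010.
u_1 = 0.066600 × 0.468 + 0.010 = 0.041169.
u_2 = 0.041169 × 0.468 + 0.010 = 0.029267.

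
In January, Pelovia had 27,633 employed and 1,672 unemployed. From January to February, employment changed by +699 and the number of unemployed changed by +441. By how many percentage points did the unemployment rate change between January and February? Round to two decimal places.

January: labor force = 27,633 + 1,672 = 29,305; u = 1,672/29,305 = 5.71%.
February: labor force = 28,332 + 2,113 = 30,445; u = 2,113/30,445 = 6.94%.
Change = 6.94% − 5.71% = +1.23 pp.

The unemployment rate changed by +1.23 percentage points.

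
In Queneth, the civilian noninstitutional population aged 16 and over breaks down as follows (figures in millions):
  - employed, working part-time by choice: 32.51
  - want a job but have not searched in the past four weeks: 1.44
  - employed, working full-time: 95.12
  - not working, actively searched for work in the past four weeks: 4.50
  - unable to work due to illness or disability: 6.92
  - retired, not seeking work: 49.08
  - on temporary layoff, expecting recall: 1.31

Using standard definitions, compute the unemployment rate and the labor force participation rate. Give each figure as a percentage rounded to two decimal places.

Employed = 32.51 + 95.12 = 127.63 million.
Unemployed = 4.50 + 1.31 = 5.81 million (jobless and actively searching, or on temporary layoff).
Labor force = 127.63 + 5.81 = 133.44 million.
Not in labor force = 1.44 + 6.92 + 49.08 = 57.44 million (those not working and not actively searching are outside the labor force — including those who want a job but have given up searching).
Civilian working-age population = 133.44 + 57.44 = 190.88 million.
Unemployment rate = 5.81 / 133.44 = 4.35%.
Labor force participation rate = 133.44 / 190.88 = 69.91%.

Unemployment rate ≈ 4.35%; labor force participation rate ≈ 69.91%.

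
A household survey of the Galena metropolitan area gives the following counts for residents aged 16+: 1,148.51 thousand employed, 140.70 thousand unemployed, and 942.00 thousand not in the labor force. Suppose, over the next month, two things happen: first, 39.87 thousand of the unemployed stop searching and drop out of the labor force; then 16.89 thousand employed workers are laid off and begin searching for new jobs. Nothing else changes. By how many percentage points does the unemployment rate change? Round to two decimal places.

The unemployment rate changes by −1.49 percentage points.

Initially, labor force = 1,148.51 + 140.70 = 1,289.21 thousand, so u = 140.70/1,289.21 = 10.91%.
After the first change, unemployed and labor force both fall by 39.87 → E = 1,148.51, U = 100.83, labor force = 1,249.34 thousand.
After the second change, employed falls and unemployed rises by 16.89; labor force unchanged → E = 1,131.62, U = 117.72, labor force = 1,249.34 thousand.
New unemployment rate = 117.72 / 1,249.34 = 9.42%.
Change = 9.42% − 10.91% = −1.49 percentage points.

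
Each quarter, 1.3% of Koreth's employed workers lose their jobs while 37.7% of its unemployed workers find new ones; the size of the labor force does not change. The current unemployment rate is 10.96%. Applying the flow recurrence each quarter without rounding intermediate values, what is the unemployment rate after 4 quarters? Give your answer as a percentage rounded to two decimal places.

Unemployment rate after four quarters ≈ 4.39%.

With a fixed labor force, u_{t+1} = u_t + s·(1−u_t) − f·u_t = u_t·(1−s−f) + s.
Here 1−s−f = 0.610 and s = 0.013.
u_1 = 0.109600 × 0.610 + 0.013 = 0.079856.
u_2 = 0.079856 × 0.610 + 0.013 = 0.061712.
u_3 = 0.061712 × 0.610 + 0.013 = 0.050644.
u_4 = 0.050644 × 0.610 + 0.013 = 0.043893.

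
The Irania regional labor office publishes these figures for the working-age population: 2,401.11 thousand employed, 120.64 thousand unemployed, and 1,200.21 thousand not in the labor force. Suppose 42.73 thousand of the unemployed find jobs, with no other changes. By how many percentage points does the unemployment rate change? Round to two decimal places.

Initially, labor force = 2,401.11 + 120.64 = 2,521.75 thousand, so u = 120.64/2,521.75 = 4.78%.
After the change, unemployed falls and employed rises by 42.73; labor force unchanged → E = 2,443.84, U = 77.91, labor force = 2,521.75 thousand.
New unemployment rate = 77.91 / 2,521.75 = 3.09%.
Change = 3.09% − 4.78% = −1.69 percentage points.

The unemployment rate changes by −1.69 percentage points.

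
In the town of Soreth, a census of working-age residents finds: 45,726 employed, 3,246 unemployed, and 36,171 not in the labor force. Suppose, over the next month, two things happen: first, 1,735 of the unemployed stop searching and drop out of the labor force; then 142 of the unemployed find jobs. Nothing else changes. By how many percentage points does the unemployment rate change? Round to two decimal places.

Initially, labor force = 45,726 + 3,246 = 48,972, so u = 3,246/48,972 = 6.63%.
After the first change, unemployed and labor force both fall by 1,735 → E = 45,726, U = 1,511, labor force = 47,237.
After the second change, unemployed falls and employed rises by 142; labor force unchanged → E = 45,868, U = 1,369, labor force = 47,237.
New unemployment rate = 1,369 / 47,237 = 2.90%.
Change = 2.90% − 6.63% = −3.73 percentage points.

The unemployment rate changes by −3.73 percentage points.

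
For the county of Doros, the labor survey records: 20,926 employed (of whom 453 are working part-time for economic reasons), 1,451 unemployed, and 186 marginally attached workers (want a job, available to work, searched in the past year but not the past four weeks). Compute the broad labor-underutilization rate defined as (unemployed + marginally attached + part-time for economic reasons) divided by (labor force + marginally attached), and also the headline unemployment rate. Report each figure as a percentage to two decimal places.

Labor force = 20,926 + 1,451 = 22,377.
Numerator = 1,451 + 186 + 453 = 2,090.
Denominator = 22,377 + 186 = 22,563.
Broad rate = 2,090 / 22,563 = 9.26%.
Headline unemployment rate = 1,451 / 22,377 = 6.48%.

Broad underutilization rate ≈ 9.26%; headline unemployment rate ≈ 6.48%.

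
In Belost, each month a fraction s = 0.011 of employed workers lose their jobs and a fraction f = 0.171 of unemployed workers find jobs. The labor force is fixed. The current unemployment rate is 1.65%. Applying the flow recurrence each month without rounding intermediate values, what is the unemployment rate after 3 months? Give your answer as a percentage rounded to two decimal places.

Unemployment rate after three months ≈ 3.64%.

With a fixed labor force, u_{t+1} = u_t + s·(1−u_t) − f·u_t = u_t·(1−s−f) + s.
Here 1−s−f = 0.818 and s = 0.011.
u_1 = 0.016500 × 0.818 + 0.011 = 0.024497.
u_2 = 0.024497 × 0.818 + 0.011 = 0.031039.
u_3 = 0.031039 × 0.818 + 0.011 = 0.036390.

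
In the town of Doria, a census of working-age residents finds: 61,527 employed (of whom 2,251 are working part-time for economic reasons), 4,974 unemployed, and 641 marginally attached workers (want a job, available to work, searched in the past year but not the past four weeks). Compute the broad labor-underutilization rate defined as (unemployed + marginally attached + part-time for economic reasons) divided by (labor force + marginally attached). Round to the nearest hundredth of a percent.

Labor force = 61,527 + 4,974 = 66,501.
Numerator = 4,974 + 641 + 2,251 = 7,866.
Denominator = 66,501 + 641 = 67,142.
Broad rate = 7,866 / 67,142 = 11.72%.

Broad underutilization rate ≈ 11.72%.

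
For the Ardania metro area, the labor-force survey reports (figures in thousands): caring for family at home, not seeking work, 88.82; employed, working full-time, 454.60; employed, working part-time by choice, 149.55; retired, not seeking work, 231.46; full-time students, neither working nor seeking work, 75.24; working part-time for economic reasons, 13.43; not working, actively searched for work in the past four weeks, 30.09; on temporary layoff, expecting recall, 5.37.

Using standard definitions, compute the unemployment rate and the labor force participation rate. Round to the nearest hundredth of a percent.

Employed = 454.60 + 149.55 + 13.43 = 617.58 thousand (anyone who worked, including part-time for economic reasons, counts as employed).
Unemployed = 30.09 + 5.37 = 35.46 thousand (jobless and actively searching, or on temporary layoff).
Labor force = 617.58 + 35.46 = 653.04 thousand.
Not in labor force = 88.82 + 231.46 + 75.24 = 395.52 thousand (those not working and not actively searching are outside the labor force).
Civilian working-age population = 653.04 + 395.52 = 1,048.56 thousand.
Unemployment rate = 35.46 / 653.04 = 5.43%.
Labor force participation rate = 653.04 / 1,048.56 = 62.28%.

Unemployment rate ≈ 5.43%; labor force participation rate ≈ 62.28%.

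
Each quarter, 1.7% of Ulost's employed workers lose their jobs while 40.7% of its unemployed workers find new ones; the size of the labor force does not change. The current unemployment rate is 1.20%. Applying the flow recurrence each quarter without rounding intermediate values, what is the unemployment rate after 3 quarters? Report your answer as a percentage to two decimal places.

With a fixed labor force, u_{t+1} = u_t + s·(1−u_t) − f·u_t = u_t·(1−s−f) + s.
Here 1−s−f = 0.576 and s = 0.017.
u_1 = 0.012000 × 0.576 + 0.017 = 0.023912.
u_2 = 0.023912 × 0.576 + 0.017 = 0.030773.
u_3 = 0.030773 × 0.576 + 0.017 = 0.034725.

Unemployment rate after three quarters ≈ 3.47%.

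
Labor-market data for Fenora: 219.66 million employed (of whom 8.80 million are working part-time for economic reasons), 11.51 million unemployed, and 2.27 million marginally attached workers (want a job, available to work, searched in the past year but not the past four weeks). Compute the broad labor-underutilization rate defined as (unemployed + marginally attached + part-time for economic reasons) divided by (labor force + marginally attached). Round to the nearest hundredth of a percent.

Labor force = 219.66 + 11.51 = 231.17 million.
Numerator = 11.51 + 2.27 + 8.80 = 22.58 million.
Denominator = 231.17 + 2.27 = 233.44 million.
Broad rate = 22.58 / 233.44 = 9.67%.

Broad underutilization rate ≈ 9.67%.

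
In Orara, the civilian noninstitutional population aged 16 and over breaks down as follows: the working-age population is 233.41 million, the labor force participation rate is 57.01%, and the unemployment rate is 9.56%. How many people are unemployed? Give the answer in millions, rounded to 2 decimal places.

Labor force = 0.5701 × 233.41 = 133.07 million.
Unemployed = 0.0956 × 133.07 ≈ 12.72 million.

About 12.72 million are unemployed.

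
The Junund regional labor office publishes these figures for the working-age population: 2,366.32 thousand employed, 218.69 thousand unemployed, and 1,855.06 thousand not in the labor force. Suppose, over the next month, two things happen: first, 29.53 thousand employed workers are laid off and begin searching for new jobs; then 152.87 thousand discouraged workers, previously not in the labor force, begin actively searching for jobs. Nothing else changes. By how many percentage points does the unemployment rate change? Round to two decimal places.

Initially, labor force = 2,366.32 + 218.69 = 2,585.01 thousand, so u = 218.69/2,585.01 = 8.46%.
After the first change, employed falls and unemployed rises by 29.53; labor force unchanged → E = 2,336.79, U = 248.22, labor force = 2,585.01 thousand.
After the second change, unemployed and labor force both rise by 152.87 → E = 2,336.79, U = 401.09, labor force = 2,737.88 thousand.
New unemployment rate = 401.09 / 2,737.88 = 14.65%.
Change = 14.65% − 8.46% = +6.19 percentage points.

The unemployment rate changes by +6.19 percentage points.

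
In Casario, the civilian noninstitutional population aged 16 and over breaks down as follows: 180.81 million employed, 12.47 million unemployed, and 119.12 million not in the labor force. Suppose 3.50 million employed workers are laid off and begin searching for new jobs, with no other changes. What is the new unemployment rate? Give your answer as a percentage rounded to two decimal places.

Initially, labor force = 180.81 + 12.47 = 193.28 million, so u = 12.47/193.28 = 6.45%.
After the change, employed falls and unemployed rises by 3.50; labor force unchanged → E = 177.31, U = 15.97, labor force = 193.28 million.
New unemployment rate = 15.97 / 193.28 = 8.26%.

New unemployment rate ≈ 8.26%.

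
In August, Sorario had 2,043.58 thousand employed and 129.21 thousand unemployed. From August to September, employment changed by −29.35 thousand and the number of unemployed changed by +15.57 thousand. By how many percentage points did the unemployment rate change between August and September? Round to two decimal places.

August: labor force = 2,043.58 + 129.21 = 2,172.79; u = 129.21/2,172.79 = 5.95%.
September: labor force = 2,014.23 + 144.78 = 2,159.01; u = 144.78/2,159.01 = 6.71%.
Change = 6.71% − 5.95% = +0.76 pp.

The unemployment rate changed by +0.76 percentage points.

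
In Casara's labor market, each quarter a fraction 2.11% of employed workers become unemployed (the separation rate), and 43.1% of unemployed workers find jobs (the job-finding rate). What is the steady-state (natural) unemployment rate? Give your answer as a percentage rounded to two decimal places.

Steady-state unemployment rate ≈ 4.67%.

At steady state the flows balance: s·E = f·U, so U/(E+U) = s/(s+f).
u* = 2.11 / (2.11 + 43.1) = 2.11 / 45.21 = 4.67%.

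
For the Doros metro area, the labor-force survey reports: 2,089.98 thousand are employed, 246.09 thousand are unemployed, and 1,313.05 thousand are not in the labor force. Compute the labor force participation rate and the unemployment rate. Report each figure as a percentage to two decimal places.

Labor force = employed + unemployed = 2,089.98 + 246.09 = 2,336.07 thousand.
Working-age population = 2,336.07 + 1,313.05 = 3,649.12 thousand.
Unemployment rate = 246.09 / 2,336.07 = 10.53%.
Labor force participation rate = 2,336.07 / 3,649.12 = 64.02%.

Labor force participation rate ≈ 64.02%; unemployment rate ≈ 10.53%.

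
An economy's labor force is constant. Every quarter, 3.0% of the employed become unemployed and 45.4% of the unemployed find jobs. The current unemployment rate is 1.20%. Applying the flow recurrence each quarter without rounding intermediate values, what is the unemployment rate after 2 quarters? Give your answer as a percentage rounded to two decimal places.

With a fixed labor force, u_{t+1} = u_t + s·(1−u_t) − f·u_t = u_t·(1−s−f) + s.
Here 1−s−f = 0.516 and s = 0.030.
u_1 = 0.012000 × 0.516 + 0.030 = 0.036192.
u_2 = 0.036192 × 0.516 + 0.030 = 0.048675.

Unemployment rate after two quarters ≈ 4.87%.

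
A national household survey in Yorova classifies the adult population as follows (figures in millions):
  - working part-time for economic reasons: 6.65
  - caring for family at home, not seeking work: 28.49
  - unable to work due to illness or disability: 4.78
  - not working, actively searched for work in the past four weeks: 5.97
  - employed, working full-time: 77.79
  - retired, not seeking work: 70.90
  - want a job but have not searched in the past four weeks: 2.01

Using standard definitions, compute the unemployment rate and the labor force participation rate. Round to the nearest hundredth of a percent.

Employed = 6.65 + 77.79 = 84.44 million (anyone who worked, including part-time for economic reasons, counts as employed).
Unemployed = 5.97 million.
Labor force = 84.44 + 5.97 = 90.41 million.
Not in labor force = 28.49 + 4.78 + 70.90 + 2.01 = 106.18 million (those not working and not actively searching are outside the labor force — including those who want a job but have given up searching).
Civilian working-age population = 90.41 + 106.18 = 196.59 million.
Unemployment rate = 5.97 / 90.41 = 6.60%.
Labor force participation rate = 90.41 / 196.59 = 45.99%.

Unemployment rate ≈ 6.60%; labor force participation rate ≈ 45.99%.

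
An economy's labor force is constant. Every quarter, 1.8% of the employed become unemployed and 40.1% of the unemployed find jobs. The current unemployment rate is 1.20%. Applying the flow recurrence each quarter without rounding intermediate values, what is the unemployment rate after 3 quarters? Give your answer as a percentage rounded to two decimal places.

Unemployment rate after three quarters ≈ 3.69%.

With a fixed labor force, u_{t+1} = u_t + s·(1−u_t) − f·u_t = u_t·(1−s−f) + s.
Here 1−s−f = 0.581 and s = 0.018.
u_1 = 0.012000 × 0.581 + 0.018 = 0.024972.
u_2 = 0.024972 × 0.581 + 0.018 = 0.032509.
u_3 = 0.032509 × 0.581 + 0.018 = 0.036888.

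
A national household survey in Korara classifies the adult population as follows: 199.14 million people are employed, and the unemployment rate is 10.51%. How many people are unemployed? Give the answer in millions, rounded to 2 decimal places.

About 23.39 million are unemployed.

Let U be the number unemployed. The labor force is E + U, and U/(E+U) = 0.1051.
So U = 0.1051 × 199.14 / (1 − 0.1051) = 20.9296 / 0.8949 ≈ 23.39 million.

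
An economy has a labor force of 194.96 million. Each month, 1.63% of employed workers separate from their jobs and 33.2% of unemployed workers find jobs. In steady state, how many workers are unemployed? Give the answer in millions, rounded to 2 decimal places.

About 9.12 million are unemployed in steady state.

Steady-state unemployment rate u* = s/(s+f) = 1.63/(1.63+33.2) = 0.046799.
Unemployed = u* × labor force = 0.046799 × 194.96 ≈ 9.12 million.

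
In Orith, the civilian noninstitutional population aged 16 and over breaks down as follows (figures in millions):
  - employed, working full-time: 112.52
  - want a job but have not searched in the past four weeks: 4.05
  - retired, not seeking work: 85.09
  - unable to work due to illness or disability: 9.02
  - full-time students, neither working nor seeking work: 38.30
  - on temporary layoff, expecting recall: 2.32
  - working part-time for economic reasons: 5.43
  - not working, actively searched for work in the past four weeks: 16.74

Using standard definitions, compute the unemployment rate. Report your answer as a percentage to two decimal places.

Employed = 112.52 + 5.43 = 117.95 million (anyone who worked, including part-time for economic reasons, counts as employed).
Unemployed = 2.32 + 16.74 = 19.06 million (jobless and actively searching, or on temporary layoff).
Labor force = 117.95 + 19.06 = 137.01 million.
Unemployment rate = 19.06 / 137.01 = 13.91%.

Unemployment rate ≈ 13.91%.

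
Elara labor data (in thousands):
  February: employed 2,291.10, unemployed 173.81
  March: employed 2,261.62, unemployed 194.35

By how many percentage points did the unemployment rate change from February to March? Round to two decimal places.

February: labor force = 2,291.10 + 173.81 = 2,464.91; u = 173.81/2,464.91 = 7.05%.
March: labor force = 2,261.62 + 194.35 = 2,455.97; u = 194.35/2,455.97 = 7.91%.
Change = 7.91% − 7.05% = +0.86 pp.

The unemployment rate changed by +0.86 percentage points.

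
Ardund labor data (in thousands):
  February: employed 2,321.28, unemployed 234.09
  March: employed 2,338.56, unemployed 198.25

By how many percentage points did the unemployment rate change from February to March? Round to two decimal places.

February: labor force = 2,321.28 + 234.09 = 2,555.37; u = 234.09/2,555.37 = 9.16%.
March: labor force = 2,338.56 + 198.25 = 2,536.81; u = 198.25/2,536.81 = 7.81%.
Change = 7.81% − 9.16% = −1.35 pp.

The unemployment rate changed by −1.35 percentage points.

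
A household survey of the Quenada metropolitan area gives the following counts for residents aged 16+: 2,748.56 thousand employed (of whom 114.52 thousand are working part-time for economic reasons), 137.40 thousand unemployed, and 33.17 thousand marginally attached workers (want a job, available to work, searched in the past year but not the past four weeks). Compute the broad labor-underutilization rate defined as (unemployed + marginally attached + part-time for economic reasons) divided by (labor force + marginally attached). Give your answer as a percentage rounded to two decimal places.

Broad underutilization rate ≈ 9.77%.

Labor force = 2,748.56 + 137.40 = 2,885.96 thousand.
Numerator = 137.40 + 33.17 + 114.52 = 285.09 thousand.
Denominator = 2,885.96 + 33.17 = 2,919.13 thousand.
Broad rate = 285.09 / 2,919.13 = 9.77%.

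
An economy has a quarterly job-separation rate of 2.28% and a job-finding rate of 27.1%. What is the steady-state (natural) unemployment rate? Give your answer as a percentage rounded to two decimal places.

Steady-state unemployment rate ≈ 7.76%.

At steady state the flows balance: s·E = f·U, so U/(E+U) = s/(s+f).
u* = 2.28 / (2.28 + 27.1) = 2.28 / 29.38 = 7.76%.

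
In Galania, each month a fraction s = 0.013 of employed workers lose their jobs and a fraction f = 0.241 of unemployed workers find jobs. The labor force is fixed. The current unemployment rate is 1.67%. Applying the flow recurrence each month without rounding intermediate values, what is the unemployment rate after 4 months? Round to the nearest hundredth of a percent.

Unemployment rate after four months ≈ 4.05%.

With a fixed labor force, u_{t+1} = u_t + s·(1−u_t) − f·u_t = u_t·(1−s−f) + s.
Here 1−s−f = 0.746 and s = 0.013.
u_1 = 0.016700 × 0.746 + 0.013 = 0.025458.
u_2 = 0.025458 × 0.746 + 0.013 = 0.031992.
u_3 = 0.031992 × 0.746 + 0.013 = 0.036866.
u_4 = 0.036866 × 0.746 + 0.013 = 0.040502.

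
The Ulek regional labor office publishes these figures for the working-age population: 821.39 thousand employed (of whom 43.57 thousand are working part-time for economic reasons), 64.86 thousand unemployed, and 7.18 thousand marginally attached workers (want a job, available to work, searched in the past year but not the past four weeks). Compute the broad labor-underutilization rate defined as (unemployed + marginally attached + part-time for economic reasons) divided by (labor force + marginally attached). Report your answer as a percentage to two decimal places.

Labor force = 821.39 + 64.86 = 886.25 thousand.
Numerator = 64.86 + 7.18 + 43.57 = 115.61 thousand.
Denominator = 886.25 + 7.18 = 893.43 thousand.
Broad rate = 115.61 / 893.43 = 12.94%.

Broad underutilization rate ≈ 12.94%.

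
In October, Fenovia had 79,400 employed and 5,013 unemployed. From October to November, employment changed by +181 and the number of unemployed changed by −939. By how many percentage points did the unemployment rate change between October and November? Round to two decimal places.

October: labor force = 79,400 + 5,013 = 84,413; u = 5,013/84,413 = 5.94%.
November: labor force = 79,581 + 4,074 = 83,655; u = 4,074/83,655 = 4.87%.
Change = 4.87% − 5.94% = −1.07 pp.

The unemployment rate changed by −1.07 percentage points.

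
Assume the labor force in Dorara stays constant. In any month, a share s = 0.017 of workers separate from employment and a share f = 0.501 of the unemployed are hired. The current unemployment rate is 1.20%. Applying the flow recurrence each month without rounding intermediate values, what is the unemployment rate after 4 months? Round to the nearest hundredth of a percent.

With a fixed labor force, u_{t+1} = u_t + s·(1−u_t) − f·u_t = u_t·(1−s−f) + s.
Here 1−s−f = 0.482 and s = 0.017.
u_1 = 0.012000 × 0.482 + 0.017 = 0.022784.
u_2 = 0.022784 × 0.482 + 0.017 = 0.027982.
u_3 = 0.027982 × 0.482 + 0.017 = 0.030487.
u_4 = 0.030487 × 0.482 + 0.017 = 0.031695.

Unemployment rate after four months ≈ 3.17%.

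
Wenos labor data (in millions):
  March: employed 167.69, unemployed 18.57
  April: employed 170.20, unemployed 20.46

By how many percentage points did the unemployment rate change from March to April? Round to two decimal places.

March: labor force = 167.69 + 18.57 = 186.26; u = 18.57/186.26 = 9.97%.
April: labor force = 170.20 + 20.46 = 190.66; u = 20.46/190.66 = 10.73%.
Change = 10.73% − 9.97% = +0.76 pp.

The unemployment rate changed by +0.76 percentage points.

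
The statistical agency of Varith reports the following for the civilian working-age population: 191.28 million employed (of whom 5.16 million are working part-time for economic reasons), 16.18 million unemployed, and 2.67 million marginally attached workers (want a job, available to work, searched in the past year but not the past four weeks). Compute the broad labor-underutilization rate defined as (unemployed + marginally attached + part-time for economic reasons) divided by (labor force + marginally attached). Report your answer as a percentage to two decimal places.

Labor force = 191.28 + 16.18 = 207.46 million.
Numerator = 16.18 + 2.67 + 5.16 = 24.01 million.
Denominator = 207.46 + 2.67 = 210.13 million.
Broad rate = 24.01 / 210.13 = 11.43%.

Broad underutilization rate ≈ 11.43%.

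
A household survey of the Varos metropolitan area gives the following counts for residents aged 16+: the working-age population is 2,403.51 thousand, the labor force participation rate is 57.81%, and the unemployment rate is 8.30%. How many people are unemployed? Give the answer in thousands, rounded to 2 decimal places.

Labor force = 0.5781 × 2,403.51 = 1,389.47 thousand.
Unemployed = 0.0830 × 1,389.47 ≈ 115.33 thousand.

About 115.33 thousand are unemployed.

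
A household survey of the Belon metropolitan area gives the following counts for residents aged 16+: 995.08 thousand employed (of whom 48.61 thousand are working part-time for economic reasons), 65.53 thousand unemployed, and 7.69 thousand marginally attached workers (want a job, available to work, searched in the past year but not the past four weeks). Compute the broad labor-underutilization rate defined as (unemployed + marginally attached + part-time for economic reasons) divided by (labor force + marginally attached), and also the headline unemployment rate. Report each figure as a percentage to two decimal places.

Broad underutilization rate ≈ 11.40%; headline unemployment rate ≈ 6.18%.

Labor force = 995.08 + 65.53 = 1,060.61 thousand.
Numerator = 65.53 + 7.69 + 48.61 = 121.83 thousand.
Denominator = 1,060.61 + 7.69 = 1,068.30 thousand.
Broad rate = 121.83 / 1,068.30 = 11.40%.
Headline unemployment rate = 65.53 / 1,060.61 = 6.18%.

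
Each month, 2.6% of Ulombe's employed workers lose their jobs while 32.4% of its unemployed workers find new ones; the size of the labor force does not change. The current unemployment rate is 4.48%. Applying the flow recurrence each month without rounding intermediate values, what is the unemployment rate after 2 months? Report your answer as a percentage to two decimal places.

Unemployment rate after two months ≈ 6.18%.

With a fixed labor force, u_{t+1} = u_t + s·(1−u_t) − f·u_t = u_t·(1−s−f) + s.
Here 1−s−f = 0.650 and s = 0.026.
u_1 = 0.044800 × 0.650 + 0.026 = 0.055120.
u_2 = 0.055120 × 0.650 + 0.026 = 0.061828.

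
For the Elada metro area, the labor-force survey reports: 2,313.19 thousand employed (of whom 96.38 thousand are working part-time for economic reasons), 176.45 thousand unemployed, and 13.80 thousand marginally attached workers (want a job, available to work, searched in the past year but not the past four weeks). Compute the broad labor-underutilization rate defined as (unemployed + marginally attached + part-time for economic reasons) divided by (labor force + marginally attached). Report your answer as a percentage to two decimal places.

Labor force = 2,313.19 + 176.45 = 2,489.64 thousand.
Numerator = 176.45 + 13.80 + 96.38 = 286.63 thousand.
Denominator = 2,489.64 + 13.80 = 2,503.44 thousand.
Broad rate = 286.63 / 2,503.44 = 11.45%.

Broad underutilization rate ≈ 11.45%.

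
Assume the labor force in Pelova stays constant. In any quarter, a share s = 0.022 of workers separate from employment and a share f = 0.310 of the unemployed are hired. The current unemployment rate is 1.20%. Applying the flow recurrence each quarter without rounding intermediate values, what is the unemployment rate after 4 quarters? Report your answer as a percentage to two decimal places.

With a fixed labor force, u_{t+1} = u_t + s·(1−u_t) − f·u_t = u_t·(1−s−f) + s.
Here 1−s−f = 0.668 and s = 0.022.
u_1 = 0.012000 × 0.668 + 0.022 = 0.030016.
u_2 = 0.030016 × 0.668 + 0.022 = 0.042051.
u_3 = 0.042051 × 0.668 + 0.022 = 0.050090.
u_4 = 0.050090 × 0.668 + 0.022 = 0.055460.

Unemployment rate after four quarters ≈ 5.55%.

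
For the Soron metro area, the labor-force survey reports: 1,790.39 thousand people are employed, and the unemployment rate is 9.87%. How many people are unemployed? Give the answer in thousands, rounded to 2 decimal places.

Let U be the number unemployed. The labor force is E + U, and U/(E+U) = 0.0987.
So U = 0.0987 × 1,790.39 / (1 − 0.0987) = 176.7115 / 0.9013 ≈ 196.06 thousand.

About 196.06 thousand are unemployed.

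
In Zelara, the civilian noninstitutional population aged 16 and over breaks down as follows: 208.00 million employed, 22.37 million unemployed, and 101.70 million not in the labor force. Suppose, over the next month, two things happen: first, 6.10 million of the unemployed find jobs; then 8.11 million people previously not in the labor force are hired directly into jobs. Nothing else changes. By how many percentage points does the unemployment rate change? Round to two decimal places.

The unemployment rate changes by −2.89 percentage points.

Initially, labor force = 208.00 + 22.37 = 230.37 million, so u = 22.37/230.37 = 9.71%.
After the first change, unemployed falls and employed rises by 6.10; labor force unchanged → E = 214.10, U = 16.27, labor force = 230.37 million.
After the second change, employed and labor force both rise by 8.11; unemployed unchanged → E = 222.21, U = 16.27, labor force = 238.48 million.
New unemployment rate = 16.27 / 238.48 = 6.82%.
Change = 6.82% − 9.71% = −2.89 percentage points.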